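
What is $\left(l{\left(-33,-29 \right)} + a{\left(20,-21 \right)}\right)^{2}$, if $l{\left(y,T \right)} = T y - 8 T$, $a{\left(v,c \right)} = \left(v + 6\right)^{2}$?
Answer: $3478225$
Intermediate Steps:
$a{\left(v,c \right)} = \left(6 + v\right)^{2}$
$l{\left(y,T \right)} = - 8 T + T y$
$\left(l{\left(-33,-29 \right)} + a{\left(20,-21 \right)}\right)^{2} = \left(- 29 \left(-8 - 33\right) + \left(6 + 20\right)^{2}\right)^{2} = \left(\left(-29\right) \left(-41\right) + 26^{2}\right)^{2} = \left(1189 + 676\right)^{2} = 1865^{2} = 3478225$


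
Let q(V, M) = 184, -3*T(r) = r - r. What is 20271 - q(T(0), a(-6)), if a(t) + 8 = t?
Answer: 20087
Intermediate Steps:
a(t) = -8 + t
T(r) = 0 (T(r) = -(r - r)/3 = -⅓*0 = 0)
20271 - q(T(0), a(-6)) = 20271 - 1*184 = 20271 - 184 = 20087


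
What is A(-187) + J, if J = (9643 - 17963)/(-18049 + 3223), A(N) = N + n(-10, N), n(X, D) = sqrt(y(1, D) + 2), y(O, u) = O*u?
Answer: -1382071/7413 + I*sqrt(185) ≈ -186.44 + 13.601*I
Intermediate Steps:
n(X, D) = sqrt(2 + D) (n(X, D) = sqrt(1*D + 2) = sqrt(D + 2) = sqrt(2 + D))
A(N) = N + sqrt(2 + N)
J = 4160/7413 (J = -8320/(-14826) = -8320*(-1/14826) = 4160/7413 ≈ 0.56118)
A(-187) + J = (-187 + sqrt(2 - 187)) + 4160/7413 = (-187 + sqrt(-185)) + 4160/7413 = (-187 + I*sqrt(185)) + 4160/7413 = -1382071/7413 + I*sqrt(185)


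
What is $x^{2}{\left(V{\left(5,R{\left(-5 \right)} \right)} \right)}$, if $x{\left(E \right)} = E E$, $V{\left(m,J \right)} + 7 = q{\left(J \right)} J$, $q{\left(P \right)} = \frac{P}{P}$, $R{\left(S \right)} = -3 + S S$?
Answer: $50625$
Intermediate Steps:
$R{\left(S \right)} = -3 + S^{2}$
$q{\left(P \right)} = 1$
$V{\left(m,J \right)} = -7 + J$ ($V{\left(m,J \right)} = -7 + 1 J = -7 + J$)
$x{\left(E \right)} = E^{2}$
$x^{2}{\left(V{\left(5,R{\left(-5 \right)} \right)} \right)} = \left(\left(-7 - \left(3 - \left(-5\right)^{2}\right)\right)^{2}\right)^{2} = \left(\left(-7 + \left(-3 + 25\right)\right)^{2}\right)^{2} = \left(\left(-7 + 22\right)^{2}\right)^{2} = \left(15^{2}\right)^{2} = 225^{2} = 50625$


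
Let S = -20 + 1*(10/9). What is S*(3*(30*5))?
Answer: -8500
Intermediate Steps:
S = -170/9 (S = -20 + 1*(10*(⅑)) = -20 + 1*(10/9) = -20 + 10/9 = -170/9 ≈ -18.889)
S*(3*(30*5)) = -170*30*5/3 = -170*150/3 = -170/9*450 = -8500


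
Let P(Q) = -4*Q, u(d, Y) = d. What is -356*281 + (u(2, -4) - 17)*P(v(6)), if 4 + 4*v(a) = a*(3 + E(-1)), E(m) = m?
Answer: -99916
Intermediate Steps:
v(a) = -1 + a/2 (v(a) = -1 + (a*(3 - 1))/4 = -1 + (a*2)/4 = -1 + (2*a)/4 = -1 + a/2)
-356*281 + (u(2, -4) - 17)*P(v(6)) = -356*281 + (2 - 17)*(-4*(-1 + (½)*6)) = -100036 - (-60)*(-1 + 3) = -100036 - (-60)*2 = -100036 - 15*(-8) = -100036 + 120 = -99916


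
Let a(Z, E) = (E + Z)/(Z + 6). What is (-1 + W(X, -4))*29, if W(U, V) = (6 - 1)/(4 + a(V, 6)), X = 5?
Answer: 0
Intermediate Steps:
a(Z, E) = (E + Z)/(6 + Z)
W(U, V) = 1 (W(U, V) = (6 - 1)/(4 + (6 + V)/(6 + V)) = 5/(4 + 1) = 5/5 = 5*(⅕) = 1)
(-1 + W(X, -4))*29 = (-1 + 1)*29 = 0*29 = 0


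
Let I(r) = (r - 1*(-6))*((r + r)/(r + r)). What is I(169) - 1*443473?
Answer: -443298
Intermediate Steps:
I(r) = 6 + r (I(r) = (r + 6)*((2*r)/((2*r))) = (6 + r)*((2*r)*(1/(2*r))) = (6 + r)*1 = 6 + r)
I(169) - 1*443473 = (6 + 169) - 1*443473 = 175 - 443473 = -443298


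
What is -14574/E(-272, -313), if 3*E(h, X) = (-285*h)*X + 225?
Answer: 14574/8087845 ≈ 0.0018020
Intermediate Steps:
E(h, X) = 75 - 95*X*h (E(h, X) = ((-285*h)*X + 225)/3 = (-285*X*h + 225)/3 = (225 - 285*X*h)/3 = 75 - 95*X*h)
-14574/E(-272, -313) = -14574/(75 - 95*(-313)*(-272)) = -14574/(75 - 8087920) = -14574/(-8087845) = -14574*(-1/8087845) = 14574/8087845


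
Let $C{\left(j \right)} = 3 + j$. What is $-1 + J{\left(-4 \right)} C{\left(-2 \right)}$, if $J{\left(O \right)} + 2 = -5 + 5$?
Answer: $-3$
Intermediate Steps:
$J{\left(O \right)} = -2$ ($J{\left(O \right)} = -2 + \left(-5 + 5\right) = -2 + 0 = -2$)
$-1 + J{\left(-4 \right)} C{\left(-2 \right)} = -1 - 2 \left(3 - 2\right) = -1 - 2 = -3$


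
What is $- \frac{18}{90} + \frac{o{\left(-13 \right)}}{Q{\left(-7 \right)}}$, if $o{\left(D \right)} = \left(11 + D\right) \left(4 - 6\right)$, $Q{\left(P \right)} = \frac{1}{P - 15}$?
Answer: $- \frac{441}{5} \approx -88.2$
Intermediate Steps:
$Q{\left(P \right)} = \frac{1}{-15 + P}$
$o{\left(D \right)} = -22 - 2 D$ ($o{\left(D \right)} = \left(11 + D\right) \left(-2\right) = -22 - 2 D$)
$- \frac{18}{90} + \frac{o{\left(-13 \right)}}{Q{\left(-7 \right)}} = - \frac{18}{90} + \frac{-22 - -26}{\frac{1}{-15 - 7}} = \left(-18\right) \frac{1}{90} + \frac{-22 + 26}{\frac{1}{-22}} = - \frac{1}{5} + \frac{4}{- \frac{1}{22}} = - \frac{1}{5} + 4 \left(-22\right) = - \frac{1}{5} - 88 = - \frac{441}{5}$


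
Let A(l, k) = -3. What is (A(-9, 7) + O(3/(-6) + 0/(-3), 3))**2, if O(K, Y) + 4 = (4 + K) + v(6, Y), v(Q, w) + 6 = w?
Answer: 169/4 ≈ 42.250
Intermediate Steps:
v(Q, w) = -6 + w
O(K, Y) = -6 + K + Y (O(K, Y) = -4 + ((4 + K) + (-6 + Y)) = -4 + (-2 + K + Y) = -6 + K + Y)
(A(-9, 7) + O(3/(-6) + 0/(-3), 3))**2 = (-3 + (-6 + (3/(-6) + 0/(-3)) + 3))**2 = (-3 + (-6 + (3*(-1/6) + 0*(-1/3)) + 3))**2 = (-3 + (-6 + (-1/2 + 0) + 3))**2 = (-3 + (-6 - 1/2 + 3))**2 = (-3 - 7/2)**2 = (-13/2)**2 = 169/4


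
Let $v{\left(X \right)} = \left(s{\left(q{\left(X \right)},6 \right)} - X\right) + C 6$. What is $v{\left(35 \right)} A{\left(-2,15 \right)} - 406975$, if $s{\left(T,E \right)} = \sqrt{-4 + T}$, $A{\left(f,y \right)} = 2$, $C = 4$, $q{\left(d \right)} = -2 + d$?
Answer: $-406997 + 2 \sqrt{29} \approx -4.0699 \cdot 10^{5}$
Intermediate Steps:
$v{\left(X \right)} = 24 + \sqrt{-6 + X} - X$ ($v{\left(X \right)} = \left(\sqrt{-4 + \left(-2 + X\right)} - X\right) + 4 \cdot 6 = \left(\sqrt{-6 + X} - X\right) + 24 = 24 + \sqrt{-6 + X} - X$)
$v{\left(35 \right)} A{\left(-2,15 \right)} - 406975 = \left(24 + \sqrt{-6 + 35} - 35\right) 2 - 406975 = \left(24 + \sqrt{29} - 35\right) 2 - 406975 = \left(-11 + \sqrt{29}\right) 2 - 406975 = \left(-22 + 2 \sqrt{29}\right) - 406975 = -406997 + 2 \sqrt{29}$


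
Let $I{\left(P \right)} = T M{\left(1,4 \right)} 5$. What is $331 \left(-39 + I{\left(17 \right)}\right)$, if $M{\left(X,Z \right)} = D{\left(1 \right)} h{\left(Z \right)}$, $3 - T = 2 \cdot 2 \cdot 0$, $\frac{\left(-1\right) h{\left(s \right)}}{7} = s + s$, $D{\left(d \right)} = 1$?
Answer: $-290949$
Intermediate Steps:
$h{\left(s \right)} = - 14 s$ ($h{\left(s \right)} = - 7 \left(s + s\right) = - 7 \cdot 2 s = - 14 s$)
$T = 3$ ($T = 3 - 2 \cdot 2 \cdot 0 = 3 - 4 \cdot 0 = 3 - 0 = 3 + 0 = 3$)
$M{\left(X,Z \right)} = - 14 Z$ ($M{\left(X,Z \right)} = 1 \left(- 14 Z\right) = - 14 Z$)
$I{\left(P \right)} = -840$ ($I{\left(P \right)} = 3 \left(\left(-14\right) 4\right) 5 = 3 \left(-56\right) 5 = \left(-168\right) 5 = -840$)
$331 \left(-39 + I{\left(17 \right)}\right) = 331 \left(-39 - 840\right) = 331 \left(-879\right) = -290949$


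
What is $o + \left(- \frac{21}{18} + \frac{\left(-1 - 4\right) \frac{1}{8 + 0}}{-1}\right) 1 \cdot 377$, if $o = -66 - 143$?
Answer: $- \frac{9917}{24} \approx -413.21$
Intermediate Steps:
$o = -209$
$o + \left(- \frac{21}{18} + \frac{\left(-1 - 4\right) \frac{1}{8 + 0}}{-1}\right) 1 \cdot 377 = -209 + \left(- \frac{21}{18} + \frac{\left(-1 - 4\right) \frac{1}{8 + 0}}{-1}\right) 1 \cdot 377 = -209 + \left(\left(-21\right) \frac{1}{18} + - \frac{5}{8} \left(-1\right)\right) 1 \cdot 377 = -209 + \left(- \frac{7}{6} + \left(-5\right) \frac{1}{8} \left(-1\right)\right) 1 \cdot 377 = -209 + \left(- \frac{7}{6} - - \frac{5}{8}\right) 1 \cdot 377 = -209 + \left(- \frac{7}{6} + \frac{5}{8}\right) 1 \cdot 377 = -209 + \left(- \frac{13}{24}\right) 1 \cdot 377 = -209 - \frac{4901}{24} = - \frac{9917}{24}$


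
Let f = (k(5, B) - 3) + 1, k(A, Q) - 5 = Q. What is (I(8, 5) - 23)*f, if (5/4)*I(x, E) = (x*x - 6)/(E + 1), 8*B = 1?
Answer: -1145/24 ≈ -47.708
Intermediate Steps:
B = 1/8 (B = (1/8)*1 = 1/8 ≈ 0.12500)
k(A, Q) = 5 + Q
f = 25/8 (f = ((5 + 1/8) - 3) + 1 = (41/8 - 3) + 1 = 17/8 + 1 = 25/8 ≈ 3.1250)
I(x, E) = 4*(-6 + x**2)/(5*(1 + E)) (I(x, E) = 4*((x*x - 6)/(E + 1))/5 = 4*((x**2 - 6)/(1 + E))/5 = 4*((-6 + x**2)/(1 + E))/5 = 4*(-6 + x**2)/(5*(1 + E)))
(I(8, 5) - 23)*f = (4*(-6 + 8**2)/(5*(1 + 5)) - 23)*(25/8) = ((4/5)*(-6 + 64)/6 - 23)*(25/8) = ((4/5)*(1/6)*58 - 23)*(25/8) = (116/15 - 23)*(25/8) = -229/15*25/8 = -1145/24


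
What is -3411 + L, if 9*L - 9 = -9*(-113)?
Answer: -3297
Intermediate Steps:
L = 114 (L = 1 + (-9*(-113))/9 = 1 + (1/9)*1017 = 1 + 113 = 114)
-3411 + L = -3411 + 114 = -3297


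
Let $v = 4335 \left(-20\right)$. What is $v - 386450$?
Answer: $-473150$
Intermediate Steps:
$v = -86700$
$v - 386450 = -86700 - 386450 = -473150$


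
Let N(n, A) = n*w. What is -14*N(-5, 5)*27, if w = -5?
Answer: -9450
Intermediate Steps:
N(n, A) = -5*n (N(n, A) = n*(-5) = -5*n)
-14*N(-5, 5)*27 = -(-70)*(-5)*27 = -14*25*27 = -350*27 = -9450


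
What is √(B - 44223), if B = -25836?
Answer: 11*I*√579 ≈ 264.69*I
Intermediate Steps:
√(B - 44223) = √(-25836 - 44223) = √(-70059) = 11*I*√579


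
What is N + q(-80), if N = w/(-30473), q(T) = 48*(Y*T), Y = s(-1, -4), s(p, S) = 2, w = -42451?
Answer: -233990189/30473 ≈ -7678.6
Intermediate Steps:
Y = 2
q(T) = 96*T (q(T) = 48*(2*T) = 96*T)
N = 42451/30473 (N = -42451/(-30473) = -42451*(-1/30473) = 42451/30473 ≈ 1.3931)
N + q(-80) = 42451/30473 + 96*(-80) = 42451/30473 - 7680 = -233990189/30473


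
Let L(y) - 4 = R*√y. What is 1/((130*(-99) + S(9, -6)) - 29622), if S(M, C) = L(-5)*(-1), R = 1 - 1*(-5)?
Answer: I/(2*(-21248*I + 3*√5)) ≈ -2.3532e-5 + 7.4292e-9*I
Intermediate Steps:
R = 6 (R = 1 + 5 = 6)
L(y) = 4 + 6*√y
S(M, C) = -4 - 6*I*√5 (S(M, C) = (4 + 6*√(-5))*(-1) = (4 + 6*(I*√5))*(-1) = (4 + 6*I*√5)*(-1) = -4 - 6*I*√5)
1/((130*(-99) + S(9, -6)) - 29622) = 1/((130*(-99) + (-4 - 6*I*√5)) - 29622) = 1/((-12870 + (-4 - 6*I*√5)) - 29622) = 1/((-12874 - 6*I*√5) - 29622) = 1/(-42496 - 6*I*√5)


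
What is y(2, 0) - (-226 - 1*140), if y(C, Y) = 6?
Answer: 372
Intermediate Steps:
y(2, 0) - (-226 - 1*140) = 6 - (-226 - 1*140) = 6 - (-226 - 140) = 6 - 1*(-366) = 6 + 366 = 372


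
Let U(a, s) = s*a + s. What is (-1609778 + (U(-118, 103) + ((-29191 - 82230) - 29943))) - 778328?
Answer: -2541521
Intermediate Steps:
U(a, s) = s + a*s (U(a, s) = a*s + s = s + a*s)
(-1609778 + (U(-118, 103) + ((-29191 - 82230) - 29943))) - 778328 = (-1609778 + (103*(1 - 118) + ((-29191 - 82230) - 29943))) - 778328 = (-1609778 + (103*(-117) + (-111421 - 29943))) - 778328 = (-1609778 + (-12051 - 141364)) - 778328 = (-1609778 - 153415) - 778328 = -1763193 - 778328 = -2541521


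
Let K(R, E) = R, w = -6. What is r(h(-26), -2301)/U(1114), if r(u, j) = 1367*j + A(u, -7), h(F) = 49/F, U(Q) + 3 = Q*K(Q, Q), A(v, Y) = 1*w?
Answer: -3145473/1240993 ≈ -2.5346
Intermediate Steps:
A(v, Y) = -6 (A(v, Y) = 1*(-6) = -6)
U(Q) = -3 + Q² (U(Q) = -3 + Q*Q = -3 + Q²)
r(u, j) = -6 + 1367*j (r(u, j) = 1367*j - 6 = -6 + 1367*j)
r(h(-26), -2301)/U(1114) = (-6 + 1367*(-2301))/(-3 + 1114²) = (-6 - 3145467)/(-3 + 1240996) = -3145473/1240993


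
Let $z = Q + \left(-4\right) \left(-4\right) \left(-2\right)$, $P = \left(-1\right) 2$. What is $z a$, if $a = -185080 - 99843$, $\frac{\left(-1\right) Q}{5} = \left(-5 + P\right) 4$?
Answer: $-30771684$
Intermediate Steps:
$P = -2$
$Q = 140$ ($Q = - 5 \left(-5 - 2\right) 4 = - 5 \left(\left(-7\right) 4\right) = \left(-5\right) \left(-28\right) = 140$)
$a = -284923$ ($a = -185080 - 99843 = -284923$)
$z = 108$ ($z = 140 + \left(-4\right) \left(-4\right) \left(-2\right) = 140 + 16 \left(-2\right) = 140 - 32 = 108$)
$z a = 108 \left(-284923\right) = -30771684$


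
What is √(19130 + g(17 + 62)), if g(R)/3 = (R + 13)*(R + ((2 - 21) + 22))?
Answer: √41762 ≈ 204.36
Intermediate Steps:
g(R) = 3*(3 + R)*(13 + R) (g(R) = 3*((R + 13)*(R + ((2 - 21) + 22))) = 3*((13 + R)*(R + (-19 + 22))) = 3*((13 + R)*(R + 3)) = 3*((13 + R)*(3 + R)) = 3*((3 + R)*(13 + R)) = 3*(3 + R)*(13 + R))
√(19130 + g(17 + 62)) = √(19130 + (117 + 3*(17 + 62)² + 48*(17 + 62))) = √(19130 + (117 + 3*79² + 48*79)) = √(19130 + (117 + 3*6241 + 3792)) = √(19130 + (117 + 18723 + 3792)) = √(19130 + 22632) = √41762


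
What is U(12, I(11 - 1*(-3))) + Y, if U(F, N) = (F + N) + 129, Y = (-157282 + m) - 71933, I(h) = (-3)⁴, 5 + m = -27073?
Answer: -256071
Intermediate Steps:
m = -27078 (m = -5 - 27073 = -27078)
I(h) = 81
Y = -256293 (Y = (-157282 - 27078) - 71933 = -184360 - 71933 = -256293)
U(F, N) = 129 + F + N
U(12, I(11 - 1*(-3))) + Y = (129 + 12 + 81) - 256293 = 222 - 256293 = -256071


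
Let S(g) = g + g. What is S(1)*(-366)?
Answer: -732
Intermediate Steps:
S(g) = 2*g
S(1)*(-366) = (2*1)*(-366) = 2*(-366) = -732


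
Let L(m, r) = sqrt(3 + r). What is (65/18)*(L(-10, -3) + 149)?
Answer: 9685/18 ≈ 538.06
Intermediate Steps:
(65/18)*(L(-10, -3) + 149) = (65/18)*(sqrt(3 - 3) + 149) = (65*(1/18))*(sqrt(0) + 149) = 65*(0 + 149)/18 = (65/18)*149 = 9685/18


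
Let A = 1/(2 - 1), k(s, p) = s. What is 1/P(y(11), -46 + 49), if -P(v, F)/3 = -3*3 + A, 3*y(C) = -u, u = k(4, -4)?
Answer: 1/24 ≈ 0.041667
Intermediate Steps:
u = 4
A = 1 (A = 1/1 = 1)
y(C) = -4/3 (y(C) = (-1*4)/3 = (⅓)*(-4) = -4/3)
P(v, F) = 24 (P(v, F) = -3*(-3*3 + 1) = -3*(-9 + 1) = -3*(-8) = 24)
1/P(y(11), -46 + 49) = 1/24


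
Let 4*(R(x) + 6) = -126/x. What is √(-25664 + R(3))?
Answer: I*√102722/2 ≈ 160.25*I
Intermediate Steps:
R(x) = -6 - 63/(2*x) (R(x) = -6 + (-126/x)/4 = -6 - 63/(2*x))
√(-25664 + R(3)) = √(-25664 + (-6 - 63/2/3)) = √(-25664 + (-6 - 63/2*⅓)) = √(-25664 + (-6 - 21/2)) = √(-25664 - 33/2) = √(-51361/2) = I*√102722/2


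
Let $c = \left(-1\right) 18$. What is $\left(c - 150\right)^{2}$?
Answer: $28224$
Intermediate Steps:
$c = -18$
$\left(c - 150\right)^{2} = \left(-18 - 150\right)^{2} = \left(-168\right)^{2} = 28224$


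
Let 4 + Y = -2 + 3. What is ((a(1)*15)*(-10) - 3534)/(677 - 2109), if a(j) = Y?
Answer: 771/358 ≈ 2.1536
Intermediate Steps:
Y = -3 (Y = -4 + (-2 + 3) = -4 + 1 = -3)
a(j) = -3
((a(1)*15)*(-10) - 3534)/(677 - 2109) = (-3*15*(-10) - 3534)/(677 - 2109) = (-45*(-10) - 3534)/(-1432) = (450 - 3534)*(-1/1432) = -3084*(-1/1432) = 771/358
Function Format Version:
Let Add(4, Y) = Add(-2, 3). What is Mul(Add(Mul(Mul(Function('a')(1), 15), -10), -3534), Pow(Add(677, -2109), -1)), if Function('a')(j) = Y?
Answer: Rational(771, 358) ≈ 2.1536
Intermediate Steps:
Y = -3 (Y = Add(-4, Add(-2, 3)) = Add(-4, 1) = -3)
Function('a')(j) = -3
Mul(Add(Mul(Mul(Function('a')(1), 15), -10), -3534), Pow(Add(677, -2109), -1)) = Mul(Add(Mul(Mul(-3, 15), -10), -3534), Pow(Add(677, -2109), -1)) = Mul(Add(Mul(-45, -10), -3534), Pow(-1432, -1)) = Mul(Add(450, -3534), Rational(-1, 1432)) = Mul(-3084, Rational(-1, 1432)) = Rational(771, 358)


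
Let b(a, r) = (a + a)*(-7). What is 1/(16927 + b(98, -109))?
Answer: 1/15555 ≈ 6.4288e-5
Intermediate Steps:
b(a, r) = -14*a (b(a, r) = (2*a)*(-7) = -14*a)
1/(16927 + b(98, -109)) = 1/(16927 - 14*98) = 1/(16927 - 1372) = 1/15555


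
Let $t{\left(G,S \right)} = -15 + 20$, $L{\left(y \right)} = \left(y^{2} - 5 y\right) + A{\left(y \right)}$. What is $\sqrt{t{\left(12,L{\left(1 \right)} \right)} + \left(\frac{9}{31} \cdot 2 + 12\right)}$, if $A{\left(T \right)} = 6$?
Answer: $\frac{\sqrt{16895}}{31} \approx 4.1929$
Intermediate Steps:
$L{\left(y \right)} = 6 + y^{2} - 5 y$ ($L{\left(y \right)} = \left(y^{2} - 5 y\right) + 6 = 6 + y^{2} - 5 y$)
$t{\left(G,S \right)} = 5$
$\sqrt{t{\left(12,L{\left(1 \right)} \right)} + \left(\frac{9}{31} \cdot 2 + 12\right)} = \sqrt{5 + \left(\frac{9}{31} \cdot 2 + 12\right)} = \sqrt{5 + \left(\frac{18}{31} + 12\right)} = \sqrt{5 + \frac{390}{31}} = \sqrt{\frac{545}{31}} = \frac{\sqrt{16895}}{31}$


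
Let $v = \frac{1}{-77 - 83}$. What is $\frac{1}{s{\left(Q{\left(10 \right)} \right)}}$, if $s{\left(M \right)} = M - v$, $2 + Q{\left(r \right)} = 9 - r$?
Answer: $- \frac{160}{479} \approx -0.33403$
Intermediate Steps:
$v = - \frac{1}{160}$ ($v = \frac{1}{-160} = - \frac{1}{160} \approx -0.00625$)
$Q{\left(r \right)} = 7 - r$ ($Q{\left(r \right)} = -2 - \left(-9 + r\right) = 7 - r$)
$s{\left(M \right)} = \frac{1}{160} + M$ ($s{\left(M \right)} = M - - \frac{1}{160} = M + \frac{1}{160} = \frac{1}{160} + M$)
$\frac{1}{s{\left(Q{\left(10 \right)} \right)}} = \frac{1}{\frac{1}{160} + \left(7 - 10\right)} = \frac{1}{\frac{1}{160} - 3} = \frac{1}{- \frac{479}{160}} = - \frac{160}{479}$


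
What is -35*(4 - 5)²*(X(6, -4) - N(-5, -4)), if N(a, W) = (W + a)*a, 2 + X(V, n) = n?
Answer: 1785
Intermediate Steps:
X(V, n) = -2 + n
N(a, W) = a*(W + a)
-35*(4 - 5)²*(X(6, -4) - N(-5, -4)) = -35*(4 - 5)²*((-2 - 4) - (-5)*(-4 - 5)) = -35*(-1)²*(-6 - (-5)*(-9)) = -35*(-6 - 1*45) = -35*(-6 - 45) = -35*(-51) = 1785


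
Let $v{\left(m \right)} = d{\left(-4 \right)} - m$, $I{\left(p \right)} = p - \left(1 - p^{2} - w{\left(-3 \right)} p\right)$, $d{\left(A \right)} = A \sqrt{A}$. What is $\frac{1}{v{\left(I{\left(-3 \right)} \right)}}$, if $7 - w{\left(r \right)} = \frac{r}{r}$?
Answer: $\frac{13}{233} + \frac{8 i}{233} \approx 0.055794 + 0.034335 i$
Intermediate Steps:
$w{\left(r \right)} = 6$ ($w{\left(r \right)} = 7 - \frac{r}{r} = 7 - 1 = 6$)
$d{\left(A \right)} = A^{\frac{3}{2}}$
$I{\left(p \right)} = -1 + p^{2} + 7 p$ ($I{\left(p \right)} = p - \left(1 - p^{2} - 6 p\right) = p + \left(-1 + p^{2} + 6 p\right) = -1 + p^{2} + 7 p$)
$v{\left(m \right)} = - m - 8 i$ ($v{\left(m \right)} = \left(-4\right)^{\frac{3}{2}} - m = - 8 i - m = - m - 8 i$)
$\frac{1}{v{\left(I{\left(-3 \right)} \right)}} = \frac{1}{- (-1 + \left(-3\right)^{2} + 7 \left(-3\right)) - 8 i} = \frac{1}{- (-1 + 9 - 21) - 8 i} = \frac{1}{\left(-1\right) \left(-13\right) - 8 i} = \frac{1}{13 - 8 i} = \frac{13 + 8 i}{233}$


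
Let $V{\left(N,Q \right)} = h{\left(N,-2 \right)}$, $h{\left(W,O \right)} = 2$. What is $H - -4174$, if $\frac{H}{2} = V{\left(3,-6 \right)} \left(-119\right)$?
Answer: $3698$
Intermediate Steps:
$V{\left(N,Q \right)} = 2$
$H = -476$ ($H = 2 \cdot 2 \left(-119\right) = 2 \left(-238\right) = -476$)
$H - -4174 = -476 - -4174 = -476 + 4174 = 3698$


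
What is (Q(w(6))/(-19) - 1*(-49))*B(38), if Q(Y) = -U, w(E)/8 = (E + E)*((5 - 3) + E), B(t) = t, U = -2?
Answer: 1858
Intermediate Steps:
w(E) = 16*E*(2 + E) (w(E) = 8*((E + E)*((5 - 3) + E)) = 8*((2*E)*(2 + E)) = 8*(2*E*(2 + E)) = 16*E*(2 + E))
Q(Y) = 2 (Q(Y) = -1*(-2) = 2)
(Q(w(6))/(-19) - 1*(-49))*B(38) = (2/(-19) - 1*(-49))*38 = (2*(-1/19) + 49)*38 = (-2/19 + 49)*38 = (929/19)*38 = 1858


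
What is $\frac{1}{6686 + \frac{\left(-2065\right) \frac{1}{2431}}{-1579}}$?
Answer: $\frac{3838549}{25664540679} \approx 0.00014957$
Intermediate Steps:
$\frac{1}{6686 + \frac{\left(-2065\right) \frac{1}{2431}}{-1579}} = \frac{1}{6686 + \left(-2065\right) \frac{1}{2431} \left(- \frac{1}{1579}\right)} = \frac{1}{6686 - - \frac{2065}{3838549}} = \frac{1}{6686 + \frac{2065}{3838549}} = \frac{1}{\frac{25664540679}{3838549}} = \frac{3838549}{25664540679}$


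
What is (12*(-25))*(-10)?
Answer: 3000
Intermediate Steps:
(12*(-25))*(-10) = -300*(-10) = 3000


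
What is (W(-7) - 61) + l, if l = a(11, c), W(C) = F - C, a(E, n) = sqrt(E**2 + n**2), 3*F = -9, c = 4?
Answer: -57 + sqrt(137) ≈ -45.295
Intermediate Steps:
F = -3 (F = (1/3)*(-9) = -3)
W(C) = -3 - C
l = sqrt(137) (l = sqrt(11**2 + 4**2) = sqrt(121 + 16) = sqrt(137) ≈ 11.705)
(W(-7) - 61) + l = ((-3 - 1*(-7)) - 61) + sqrt(137) = ((-3 + 7) - 61) + sqrt(137) = (4 - 61) + sqrt(137) = -57 + sqrt(137)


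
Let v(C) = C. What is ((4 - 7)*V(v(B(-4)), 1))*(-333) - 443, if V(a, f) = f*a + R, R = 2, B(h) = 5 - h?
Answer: 10546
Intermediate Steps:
V(a, f) = 2 + a*f (V(a, f) = f*a + 2 = a*f + 2 = 2 + a*f)
((4 - 7)*V(v(B(-4)), 1))*(-333) - 443 = ((4 - 7)*(2 + (5 - 1*(-4))*1))*(-333) - 443 = -3*(2 + (5 + 4)*1)*(-333) - 443 = -3*(2 + 9*1)*(-333) - 443 = -3*(2 + 9)*(-333) - 443 = -3*11*(-333) - 443 = -33*(-333) - 443 = 10989 - 443 = 10546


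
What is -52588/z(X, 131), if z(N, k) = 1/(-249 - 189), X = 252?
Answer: 23033544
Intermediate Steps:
z(N, k) = -1/438 (z(N, k) = 1/(-438) = -1/438)
-52588/z(X, 131) = -52588/(-1/438) = -52588*(-438) = 23033544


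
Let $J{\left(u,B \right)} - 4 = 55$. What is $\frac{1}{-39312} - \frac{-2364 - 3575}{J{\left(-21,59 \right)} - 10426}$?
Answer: $- \frac{33354905}{58221072} \approx -0.5729$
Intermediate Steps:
$J{\left(u,B \right)} = 59$ ($J{\left(u,B \right)} = 4 + 55 = 59$)
$\frac{1}{-39312} - \frac{-2364 - 3575}{J{\left(-21,59 \right)} - 10426} = \frac{1}{-39312} - \frac{-2364 - 3575}{59 - 10426} = - \frac{1}{39312} - - \frac{5939}{-10367} = - \frac{1}{39312} - \left(-5939\right) \left(- \frac{1}{10367}\right) = - \frac{1}{39312} - \frac{5939}{10367} = - \frac{33354905}{58221072}$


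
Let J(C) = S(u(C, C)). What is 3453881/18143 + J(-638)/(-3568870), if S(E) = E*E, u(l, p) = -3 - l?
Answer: 2463827314659/12950001682 ≈ 190.26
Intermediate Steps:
S(E) = E**2
J(C) = (-3 - C)**2
3453881/18143 + J(-638)/(-3568870) = 3453881/18143 + (3 - 638)**2/(-3568870) = 3453881*(1/18143) + (-635)**2*(-1/3568870) = 3453881/18143 + 403225*(-1/3568870) = 3453881/18143 - 80645/713774 = 2463827314659/12950001682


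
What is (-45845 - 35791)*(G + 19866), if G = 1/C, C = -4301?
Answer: -6975279035940/4301 ≈ -1.6218e+9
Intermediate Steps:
G = -1/4301 (G = 1/(-4301) = -1/4301 ≈ -0.00023250)
(-45845 - 35791)*(G + 19866) = (-45845 - 35791)*(-1/4301 + 19866) = -81636*85443665/4301 = -6975279035940/4301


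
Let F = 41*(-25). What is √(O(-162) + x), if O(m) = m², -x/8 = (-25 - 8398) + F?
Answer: 2*√25457 ≈ 319.10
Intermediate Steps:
F = -1025
x = 75584 (x = -8*((-25 - 8398) - 1025) = -8*(-8423 - 1025) = -8*(-9448) = 75584)
√(O(-162) + x) = √((-162)² + 75584) = √(26244 + 75584) = √101828 = 2*√25457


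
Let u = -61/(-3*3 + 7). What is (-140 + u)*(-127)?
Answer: 27813/2 ≈ 13907.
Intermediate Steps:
u = 61/2 (u = -61/(-9 + 7) = -61/(-2) = -61*(-½) = 61/2 ≈ 30.500)
(-140 + u)*(-127) = (-140 + 61/2)*(-127) = -219/2*(-127) = 27813/2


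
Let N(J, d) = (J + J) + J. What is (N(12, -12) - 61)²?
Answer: 625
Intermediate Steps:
N(J, d) = 3*J (N(J, d) = 2*J + J = 3*J)
(N(12, -12) - 61)² = (3*12 - 61)² = (36 - 61)² = (-25)² = 625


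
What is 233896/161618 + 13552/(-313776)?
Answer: 2225022005/1584745299 ≈ 1.4040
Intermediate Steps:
233896/161618 + 13552/(-313776) = 233896*(1/161618) + 13552*(-1/313776) = 116948/80809 - 847/19611 = 2225022005/1584745299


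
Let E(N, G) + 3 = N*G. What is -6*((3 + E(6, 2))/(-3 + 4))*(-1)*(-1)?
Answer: -72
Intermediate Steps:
E(N, G) = -3 + G*N (E(N, G) = -3 + N*G = -3 + G*N)
-6*((3 + E(6, 2))/(-3 + 4))*(-1)*(-1) = -6*((3 + (-3 + 2*6))/(-3 + 4))*(-1)*(-1) = -6*((3 + (-3 + 12))/1)*(-1)*(-1) = -6*((3 + 9)*1)*(-1)*(-1) = -6*(12*1)*(-1)*(-1) = -6*12*(-1)*(-1) = -(-72)*(-1) = -6*12 = -72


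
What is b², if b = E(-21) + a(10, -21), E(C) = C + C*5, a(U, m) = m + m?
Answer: 28224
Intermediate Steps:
a(U, m) = 2*m
E(C) = 6*C (E(C) = C + 5*C = 6*C)
b = -168 (b = 6*(-21) + 2*(-21) = -126 - 42 = -168)
b² = (-168)² = 28224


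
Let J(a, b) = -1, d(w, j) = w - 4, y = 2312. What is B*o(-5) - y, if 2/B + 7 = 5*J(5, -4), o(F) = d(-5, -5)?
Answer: -4621/2 ≈ -2310.5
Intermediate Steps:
d(w, j) = -4 + w
o(F) = -9 (o(F) = -4 - 5 = -9)
B = -1/6 (B = 2/(-7 + 5*(-1)) = 2/(-7 - 5) = 2/(-12) = 2*(-1/12) = -1/6 ≈ -0.16667)
B*o(-5) - y = -1/6*(-9) - 1*2312 = 3/2 - 2312 = -4621/2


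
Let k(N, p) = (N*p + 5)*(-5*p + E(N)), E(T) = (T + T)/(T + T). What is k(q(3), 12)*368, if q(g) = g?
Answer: -890192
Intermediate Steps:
E(T) = 1 (E(T) = (2*T)/((2*T)) = (2*T)*(1/(2*T)) = 1)
k(N, p) = (1 - 5*p)*(5 + N*p) (k(N, p) = (N*p + 5)*(-5*p + 1) = (5 + N*p)*(1 - 5*p) = (1 - 5*p)*(5 + N*p))
k(q(3), 12)*368 = (5 - 25*12 + 3*12 - 5*3*12²)*368 = (5 - 300 + 36 - 5*3*144)*368 = (5 - 300 + 36 - 2160)*368 = -2419*368 = -890192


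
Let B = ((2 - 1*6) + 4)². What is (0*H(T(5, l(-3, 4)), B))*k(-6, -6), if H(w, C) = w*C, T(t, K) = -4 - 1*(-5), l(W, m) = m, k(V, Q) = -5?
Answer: 0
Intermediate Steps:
T(t, K) = 1 (T(t, K) = -4 + 5 = 1)
B = 0 (B = ((2 - 6) + 4)² = (-4 + 4)² = 0² = 0)
H(w, C) = C*w
(0*H(T(5, l(-3, 4)), B))*k(-6, -6) = (0*(0*1))*(-5) = (0*0)*(-5) = 0*(-5) = 0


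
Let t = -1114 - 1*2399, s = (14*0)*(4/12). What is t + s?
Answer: -3513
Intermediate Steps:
s = 0 (s = 0*(4*(1/12)) = 0*(⅓) = 0)
t = -3513 (t = -1114 - 2399 = -3513)
t + s = -3513 + 0 = -3513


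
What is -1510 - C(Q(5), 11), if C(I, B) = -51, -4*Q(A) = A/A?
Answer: -1459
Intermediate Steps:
Q(A) = -¼ (Q(A) = -A/(4*A) = -¼*1 = -¼)
-1510 - C(Q(5), 11) = -1510 - 1*(-51) = -1510 + 51 = -1459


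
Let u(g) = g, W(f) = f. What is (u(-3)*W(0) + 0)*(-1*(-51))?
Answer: 0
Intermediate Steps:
(u(-3)*W(0) + 0)*(-1*(-51)) = (-3*0 + 0)*(-1*(-51)) = (0 + 0)*51 = 0*51 = 0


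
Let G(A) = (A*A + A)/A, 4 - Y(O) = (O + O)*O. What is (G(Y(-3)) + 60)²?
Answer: 2209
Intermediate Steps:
Y(O) = 4 - 2*O² (Y(O) = 4 - (O + O)*O = 4 - 2*O*O = 4 - 2*O²)
G(A) = (A + A²)/A (G(A) = (A² + A)/A = (A + A²)/A)
(G(Y(-3)) + 60)² = ((1 + (4 - 2*(-3)²)) + 60)² = ((1 + (4 - 2*9)) + 60)² = ((1 + (4 - 18)) + 60)² = ((1 - 14) + 60)² = (-13 + 60)² = 47² = 2209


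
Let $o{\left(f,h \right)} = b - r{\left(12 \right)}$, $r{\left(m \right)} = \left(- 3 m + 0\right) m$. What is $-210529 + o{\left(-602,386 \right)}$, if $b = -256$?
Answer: $-210353$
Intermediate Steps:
$r{\left(m \right)} = - 3 m^{2}$ ($r{\left(m \right)} = - 3 m m = - 3 m^{2}$)
$o{\left(f,h \right)} = 176$ ($o{\left(f,h \right)} = -256 - - 3 \cdot 12^{2} = -256 - \left(-3\right) 144 = -256 - -432 = -256 + 432 = 176$)
$-210529 + o{\left(-602,386 \right)} = -210529 + 176 = -210353$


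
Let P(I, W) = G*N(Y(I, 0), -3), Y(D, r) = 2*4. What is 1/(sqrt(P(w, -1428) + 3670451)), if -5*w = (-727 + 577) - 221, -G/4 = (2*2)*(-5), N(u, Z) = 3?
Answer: sqrt(3670691)/3670691 ≈ 0.00052195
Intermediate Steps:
Y(D, r) = 8
G = 80 (G = -4*2*2*(-5) = -16*(-5) = -4*(-20) = 80)
w = 371/5 (w = -((-727 + 577) - 221)/5 = -(-150 - 221)/5 = -1/5*(-371) = 371/5 ≈ 74.200)
P(I, W) = 240 (P(I, W) = 80*3 = 240)
1/(sqrt(P(w, -1428) + 3670451)) = 1/(sqrt(240 + 3670451)) = 1/(sqrt(3670691)) = sqrt(3670691)/3670691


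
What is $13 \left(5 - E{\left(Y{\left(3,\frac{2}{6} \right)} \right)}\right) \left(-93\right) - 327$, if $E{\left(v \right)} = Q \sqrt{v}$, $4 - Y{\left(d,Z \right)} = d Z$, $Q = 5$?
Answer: $-6372 + 6045 \sqrt{3} \approx 4098.3$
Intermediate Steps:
$Y{\left(d,Z \right)} = 4 - Z d$ ($Y{\left(d,Z \right)} = 4 - d Z = 4 - Z d$)
$E{\left(v \right)} = 5 \sqrt{v}$
$13 \left(5 - E{\left(Y{\left(3,\frac{2}{6} \right)} \right)}\right) \left(-93\right) - 327 = 13 \left(5 - 5 \sqrt{4 - \frac{2}{6} \cdot 3}\right) \left(-93\right) - 327 = 13 \left(5 - 5 \sqrt{4 - 2 \cdot \frac{1}{6} \cdot 3}\right) \left(-93\right) - 327 = 13 \left(5 - 5 \sqrt{4 - \frac{1}{3} \cdot 3}\right) \left(-93\right) - 327 = 13 \left(5 - 5 \sqrt{4 - 1}\right) \left(-93\right) - 327 = 13 \left(5 - 5 \sqrt{3}\right) \left(-93\right) - 327 = \left(65 - 65 \sqrt{3}\right) \left(-93\right) - 327 = \left(-6045 + 6045 \sqrt{3}\right) - 327 = -6372 + 6045 \sqrt{3}$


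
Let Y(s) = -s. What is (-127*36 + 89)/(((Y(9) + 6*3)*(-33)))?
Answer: 4483/297 ≈ 15.094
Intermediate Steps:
(-127*36 + 89)/(((Y(9) + 6*3)*(-33))) = (-127*36 + 89)/(((-1*9 + 6*3)*(-33))) = (-4572 + 89)/(((-9 + 18)*(-33))) = -4483/(9*(-33)) = -4483/(-297) = -4483*(-1/297) = 4483/297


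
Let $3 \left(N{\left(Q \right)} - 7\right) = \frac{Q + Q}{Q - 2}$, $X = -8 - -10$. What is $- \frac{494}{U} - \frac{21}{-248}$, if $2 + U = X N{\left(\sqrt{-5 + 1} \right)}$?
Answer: $- \frac{1741995}{44888} - \frac{741 i}{362} \approx -38.808 - 2.047 i$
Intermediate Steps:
$X = 2$ ($X = -8 + 10 = 2$)
$N{\left(Q \right)} = 7 + \frac{2 Q}{3 \left(-2 + Q\right)}$ ($N{\left(Q \right)} = 7 + \frac{\left(Q + Q\right) \frac{1}{Q - 2}}{3} = 7 + \frac{2 Q \frac{1}{-2 + Q}}{3} = 7 + \frac{2 Q}{3 \left(-2 + Q\right)}$)
$U = -2 + \frac{\left(-42 + 46 i\right) \left(-2 - 2 i\right)}{12}$ ($U = -2 + 2 \frac{-42 + 23 \sqrt{-5 + 1}}{3 \left(-2 + \sqrt{-5 + 1}\right)} = -2 + 2 \frac{-42 + 23 \sqrt{-4}}{3 \left(-2 + \sqrt{-4}\right)} = -2 + 2 \frac{-42 + 23 \cdot 2 i}{3 \left(-2 + 2 i\right)} = -2 + 2 \frac{\frac{-2 - 2 i}{8} \left(-42 + 46 i\right)}{3} = -2 + 2 \frac{\left(-42 + 46 i\right) \left(-2 - 2 i\right)}{24} = -2 + \frac{\left(-42 + 46 i\right) \left(-2 - 2 i\right)}{12} \approx 12.667 - 0.66667 i$)
$- \frac{494}{U} - \frac{21}{-248} = - \frac{494}{\frac{38}{3} - \frac{2 i}{3}} - \frac{21}{-248} = - 494 \frac{9 \left(\frac{38}{3} + \frac{2 i}{3}\right)}{1448} - - \frac{21}{248} = - \frac{2223 \left(\frac{38}{3} + \frac{2 i}{3}\right)}{724} + \frac{21}{248} = \frac{21}{248} - \frac{2223 \left(\frac{38}{3} + \frac{2 i}{3}\right)}{724}$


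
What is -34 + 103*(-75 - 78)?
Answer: -15793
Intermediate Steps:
-34 + 103*(-75 - 78) = -34 + 103*(-153) = -34 - 15759 = -15793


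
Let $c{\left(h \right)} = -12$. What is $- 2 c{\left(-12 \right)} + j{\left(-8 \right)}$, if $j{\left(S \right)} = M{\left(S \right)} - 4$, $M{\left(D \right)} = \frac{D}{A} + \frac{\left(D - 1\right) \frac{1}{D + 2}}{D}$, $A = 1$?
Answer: $\frac{189}{16} \approx 11.813$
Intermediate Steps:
$M{\left(D \right)} = D + \frac{-1 + D}{D \left(2 + D\right)}$ ($M{\left(D \right)} = \frac{D}{1} + \frac{\left(D - 1\right) \frac{1}{D + 2}}{D} = D 1 + \frac{\left(-1 + D\right) \frac{1}{2 + D}}{D} = D + \frac{\frac{1}{2 + D} \left(-1 + D\right)}{D} = D + \frac{-1 + D}{D \left(2 + D\right)}$)
$j{\left(S \right)} = -4 + \frac{-1 + S + S^{3} + 2 S^{2}}{S \left(2 + S\right)}$ ($j{\left(S \right)} = \frac{-1 + S + S^{3} + 2 S^{2}}{S \left(2 + S\right)} - 4 = -4 + \frac{-1 + S + S^{3} + 2 S^{2}}{S \left(2 + S\right)}$)
$- 2 c{\left(-12 \right)} + j{\left(-8 \right)} = \left(-2\right) \left(-12\right) + \frac{-1 + \left(-8\right)^{3} - -56 - 2 \left(-8\right)^{2}}{\left(-8\right) \left(2 - 8\right)} = 24 - \frac{-1 - 512 + 56 - 128}{8 \left(-6\right)} = 24 - - \frac{-1 - 512 + 56 - 128}{48} = 24 - \left(- \frac{1}{48}\right) \left(-585\right) = 24 - \frac{195}{16} = \frac{189}{16}$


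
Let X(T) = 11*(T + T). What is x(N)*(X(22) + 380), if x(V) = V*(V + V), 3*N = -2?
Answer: 768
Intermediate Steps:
N = -2/3 (N = (1/3)*(-2) = -2/3 ≈ -0.66667)
x(V) = 2*V**2 (x(V) = V*(2*V) = 2*V**2)
X(T) = 22*T (X(T) = 11*(2*T) = 22*T)
x(N)*(X(22) + 380) = (2*(-2/3)**2)*(22*22 + 380) = (2*(4/9))*(484 + 380) = (8/9)*864 = 768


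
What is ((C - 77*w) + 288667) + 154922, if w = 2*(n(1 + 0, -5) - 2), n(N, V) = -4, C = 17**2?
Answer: 444802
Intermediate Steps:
C = 289
w = -12 (w = 2*(-4 - 2) = 2*(-6) = -12)
((C - 77*w) + 288667) + 154922 = ((289 - 77*(-12)) + 288667) + 154922 = ((289 + 924) + 288667) + 154922 = (1213 + 288667) + 154922 = 289880 + 154922 = 444802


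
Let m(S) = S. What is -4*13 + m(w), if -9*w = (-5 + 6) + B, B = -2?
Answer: -467/9 ≈ -51.889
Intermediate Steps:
w = ⅑ (w = -((-5 + 6) - 2)/9 = -(1 - 2)/9 = -⅑*(-1) = ⅑ ≈ 0.11111)
-4*13 + m(w) = -4*13 + ⅑ = -52 + ⅑ = -467/9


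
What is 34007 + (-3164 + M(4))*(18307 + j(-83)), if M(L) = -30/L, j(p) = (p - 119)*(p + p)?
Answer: -328746763/2 ≈ -1.6437e+8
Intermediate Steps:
j(p) = 2*p*(-119 + p) (j(p) = (-119 + p)*(2*p) = 2*p*(-119 + p))
34007 + (-3164 + M(4))*(18307 + j(-83)) = 34007 + (-3164 - 30/4)*(18307 + 2*(-83)*(-119 - 83)) = 34007 + (-3164 - 30*1/4)*(18307 + 2*(-83)*(-202)) = 34007 + (-3164 - 15/2)*(18307 + 33532) = 34007 - 6343/2*51839 = 34007 - 328814777/2 = -328746763/2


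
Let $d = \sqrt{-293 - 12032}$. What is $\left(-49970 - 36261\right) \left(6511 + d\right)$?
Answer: $-561450041 - 431155 i \sqrt{493} \approx -5.6145 \cdot 10^{8} - 9.5732 \cdot 10^{6} i$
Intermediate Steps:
$d = 5 i \sqrt{493}$ ($d = \sqrt{-12325} = 5 i \sqrt{493} \approx 111.02 i$)
$\left(-49970 - 36261\right) \left(6511 + d\right) = \left(-49970 - 36261\right) \left(6511 + 5 i \sqrt{493}\right) = - 86231 \left(6511 + 5 i \sqrt{493}\right) = -561450041 - 431155 i \sqrt{493}$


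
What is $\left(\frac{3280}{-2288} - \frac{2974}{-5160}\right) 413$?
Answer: $- \frac{130614967}{368940} \approx -354.03$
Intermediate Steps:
$\left(\frac{3280}{-2288} - \frac{2974}{-5160}\right) 413 = \left(3280 \left(- \frac{1}{2288}\right) - - \frac{1487}{2580}\right) 413 = \left(- \frac{205}{143} + \frac{1487}{2580}\right) 413 = \left(- \frac{316259}{368940}\right) 413 = - \frac{130614967}{368940}$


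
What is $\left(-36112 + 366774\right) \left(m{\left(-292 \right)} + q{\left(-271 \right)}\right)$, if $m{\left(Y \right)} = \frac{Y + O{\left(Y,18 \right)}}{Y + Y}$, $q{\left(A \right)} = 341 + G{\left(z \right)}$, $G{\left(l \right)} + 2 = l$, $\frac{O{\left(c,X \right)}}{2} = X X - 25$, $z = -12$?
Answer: $\frac{15761169561}{146} \approx 1.0795 \cdot 10^{8}$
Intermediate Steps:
$O{\left(c,X \right)} = -50 + 2 X^{2}$ ($O{\left(c,X \right)} = 2 \left(X X - 25\right) = 2 \left(X^{2} - 25\right) = 2 \left(-25 + X^{2}\right) = -50 + 2 X^{2}$)
$G{\left(l \right)} = -2 + l$
$q{\left(A \right)} = 327$ ($q{\left(A \right)} = 341 - 14 = 327$)
$m{\left(Y \right)} = \frac{598 + Y}{2 Y}$ ($m{\left(Y \right)} = \frac{Y - \left(50 - 2 \cdot 18^{2}\right)}{Y + Y} = \frac{Y + \left(-50 + 2 \cdot 324\right)}{2 Y} = \left(Y + \left(-50 + 648\right)\right) \frac{1}{2 Y} = \left(Y + 598\right) \frac{1}{2 Y} = \left(598 + Y\right) \frac{1}{2 Y} = \frac{598 + Y}{2 Y}$)
$\left(-36112 + 366774\right) \left(m{\left(-292 \right)} + q{\left(-271 \right)}\right) = \left(-36112 + 366774\right) \left(\frac{598 - 292}{2 \left(-292\right)} + 327\right) = 330662 \left(\frac{1}{2} \left(- \frac{1}{292}\right) 306 + 327\right) = 330662 \left(- \frac{153}{292} + 327\right) = 330662 \cdot \frac{95331}{292} = \frac{15761169561}{146}$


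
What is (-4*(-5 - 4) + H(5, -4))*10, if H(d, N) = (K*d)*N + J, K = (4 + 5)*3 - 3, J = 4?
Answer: -4400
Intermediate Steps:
K = 24 (K = 9*3 - 3 = 27 - 3 = 24)
H(d, N) = 4 + 24*N*d (H(d, N) = (24*d)*N + 4 = 24*N*d + 4 = 4 + 24*N*d)
(-4*(-5 - 4) + H(5, -4))*10 = (-4*(-5 - 4) + (4 + 24*(-4)*5))*10 = (-4*(-9) + (4 - 480))*10 = (36 - 476)*10 = -440*10 = -4400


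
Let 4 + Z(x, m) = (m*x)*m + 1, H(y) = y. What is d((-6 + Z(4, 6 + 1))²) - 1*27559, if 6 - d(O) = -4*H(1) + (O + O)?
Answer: -97487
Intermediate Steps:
Z(x, m) = -3 + x*m² (Z(x, m) = -4 + ((m*x)*m + 1) = -4 + (x*m² + 1) = -4 + (1 + x*m²) = -3 + x*m²)
d(O) = 10 - 2*O (d(O) = 6 - (-4*1 + (O + O)) = 6 - (-4 + 2*O) = 6 + (4 - 2*O) = 10 - 2*O)
d((-6 + Z(4, 6 + 1))²) - 1*27559 = (10 - 2*(-6 + (-3 + 4*(6 + 1)²))²) - 1*27559 = (10 - 2*(-6 + (-3 + 4*7²))²) - 27559 = (10 - 2*(-6 + (-3 + 4*49))²) - 27559 = (10 - 2*(-6 + (-3 + 196))²) - 27559 = (10 - 2*(-6 + 193)²) - 27559 = (10 - 2*187²) - 27559 = (10 - 2*34969) - 27559 = (10 - 69938) - 27559 = -69928 - 27559 = -97487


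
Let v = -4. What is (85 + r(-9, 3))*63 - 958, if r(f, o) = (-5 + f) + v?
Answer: 3263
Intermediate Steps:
r(f, o) = -9 + f (r(f, o) = (-5 + f) - 4 = -9 + f)
(85 + r(-9, 3))*63 - 958 = (85 + (-9 - 9))*63 - 958 = (85 - 18)*63 - 958 = 67*63 - 958 = 4221 - 958 = 3263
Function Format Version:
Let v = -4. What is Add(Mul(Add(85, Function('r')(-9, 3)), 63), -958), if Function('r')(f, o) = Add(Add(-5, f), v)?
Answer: 3263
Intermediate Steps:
Function('r')(f, o) = Add(-9, f) (Function('r')(f, o) = Add(Add(-5, f), -4) = Add(-9, f))
Add(Mul(Add(85, Function('r')(-9, 3)), 63), -958) = Add(Mul(Add(85, Add(-9, -9)), 63), -958) = Add(Mul(Add(85, -18), 63), -958) = Add(Mul(67, 63), -958) = Add(4221, -958) = 3263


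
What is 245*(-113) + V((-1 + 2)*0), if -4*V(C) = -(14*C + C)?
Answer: -27685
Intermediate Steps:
V(C) = 15*C/4 (V(C) = -(-1)*(14*C + C)/4 = -(-1)*15*C/4 = -(-15)*C/4 = 15*C/4)
245*(-113) + V((-1 + 2)*0) = 245*(-113) + 15*((-1 + 2)*0)/4 = -27685 + 15*(1*0)/4 = -27685 + (15/4)*0 = -27685 + 0 = -27685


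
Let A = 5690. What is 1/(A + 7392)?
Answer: 1/13082 ≈ 7.6441e-5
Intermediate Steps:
1/(A + 7392) = 1/(5690 + 7392) = 1/13082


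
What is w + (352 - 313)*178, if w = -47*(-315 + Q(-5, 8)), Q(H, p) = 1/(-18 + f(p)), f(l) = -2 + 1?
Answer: 413240/19 ≈ 21749.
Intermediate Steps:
f(l) = -1
Q(H, p) = -1/19 (Q(H, p) = 1/(-18 - 1) = 1/(-19) = -1/19)
w = 281342/19 (w = -47*(-315 - 1/19) = -47*(-5986/19) = 281342/19 ≈ 14807.)
w + (352 - 313)*178 = 281342/19 + (352 - 313)*178 = 281342/19 + 39*178 = 281342/19 + 6942 = 413240/19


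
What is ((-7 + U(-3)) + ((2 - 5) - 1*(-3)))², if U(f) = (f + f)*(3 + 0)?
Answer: 625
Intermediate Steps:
U(f) = 6*f (U(f) = (2*f)*3 = 6*f)
((-7 + U(-3)) + ((2 - 5) - 1*(-3)))² = ((-7 + 6*(-3)) + ((2 - 5) - 1*(-3)))² = ((-7 - 18) + (-3 + 3))² = (-25 + 0)² = (-25)² = 625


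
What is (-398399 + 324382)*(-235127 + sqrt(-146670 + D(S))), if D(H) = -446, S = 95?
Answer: 17403395159 - 148034*I*sqrt(36779) ≈ 1.7403e+10 - 2.839e+7*I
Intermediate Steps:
(-398399 + 324382)*(-235127 + sqrt(-146670 + D(S))) = (-398399 + 324382)*(-235127 + sqrt(-146670 - 446)) = -74017*(-235127 + sqrt(-147116)) = -74017*(-235127 + 2*I*sqrt(36779)) = 17403395159 - 148034*I*sqrt(36779)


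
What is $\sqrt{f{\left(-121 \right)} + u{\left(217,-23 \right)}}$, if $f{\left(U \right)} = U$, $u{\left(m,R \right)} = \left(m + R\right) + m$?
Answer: $\sqrt{290} \approx 17.029$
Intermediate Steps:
$u{\left(m,R \right)} = R + 2 m$ ($u{\left(m,R \right)} = \left(R + m\right) + m = R + 2 m$)
$\sqrt{f{\left(-121 \right)} + u{\left(217,-23 \right)}} = \sqrt{-121 + \left(-23 + 2 \cdot 217\right)} = \sqrt{-121 + \left(-23 + 434\right)} = \sqrt{-121 + 411} = \sqrt{290}$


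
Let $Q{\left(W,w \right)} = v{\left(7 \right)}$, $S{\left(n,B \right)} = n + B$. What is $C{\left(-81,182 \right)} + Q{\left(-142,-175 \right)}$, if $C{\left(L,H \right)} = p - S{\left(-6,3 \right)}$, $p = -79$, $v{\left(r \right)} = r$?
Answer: $-69$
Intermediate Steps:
$S{\left(n,B \right)} = B + n$
$Q{\left(W,w \right)} = 7$
$C{\left(L,H \right)} = -76$ ($C{\left(L,H \right)} = -79 - \left(3 - 6\right) = -79 - -3 = -79 + 3 = -76$)
$C{\left(-81,182 \right)} + Q{\left(-142,-175 \right)} = -76 + 7 = -69$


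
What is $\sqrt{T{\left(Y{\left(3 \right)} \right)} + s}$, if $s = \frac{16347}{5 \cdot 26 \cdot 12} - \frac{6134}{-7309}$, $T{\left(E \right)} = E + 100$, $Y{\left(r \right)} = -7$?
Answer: $\frac{\sqrt{376723079492370}}{1900340} \approx 10.214$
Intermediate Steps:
$T{\left(E \right)} = 100 + E$
$s = \frac{43016421}{3800680}$ ($s = \frac{16347}{130 \cdot 12} - - \frac{6134}{7309} = \frac{16347}{1560} + \frac{6134}{7309} = 16347 \cdot \frac{1}{1560} + \frac{6134}{7309} = \frac{5449}{520} + \frac{6134}{7309} = \frac{43016421}{3800680} \approx 11.318$)
$\sqrt{T{\left(Y{\left(3 \right)} \right)} + s} = \sqrt{\left(100 - 7\right) + \frac{43016421}{3800680}} = \sqrt{93 + \frac{43016421}{3800680}} = \sqrt{\frac{396479661}{3800680}} = \frac{\sqrt{376723079492370}}{1900340}$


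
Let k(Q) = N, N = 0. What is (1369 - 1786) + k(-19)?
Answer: -417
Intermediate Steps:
k(Q) = 0
(1369 - 1786) + k(-19) = (1369 - 1786) + 0 = -417 + 0 = -417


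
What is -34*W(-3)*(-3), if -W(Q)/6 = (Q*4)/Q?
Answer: -2448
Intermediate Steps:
W(Q) = -24 (W(Q) = -6*Q*4/Q = -6*4*Q/Q = -6*4 = -24)
-34*W(-3)*(-3) = -34*(-24)*(-3) = 816*(-3) = -2448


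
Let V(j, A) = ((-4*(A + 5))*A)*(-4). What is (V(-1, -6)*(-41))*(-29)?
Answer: 114144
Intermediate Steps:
V(j, A) = -4*A*(-20 - 4*A) (V(j, A) = ((-4*(5 + A))*A)*(-4) = ((-20 - 4*A)*A)*(-4) = (A*(-20 - 4*A))*(-4) = -4*A*(-20 - 4*A))
(V(-1, -6)*(-41))*(-29) = ((16*(-6)*(5 - 6))*(-41))*(-29) = ((16*(-6)*(-1))*(-41))*(-29) = (96*(-41))*(-29) = -3936*(-29) = 114144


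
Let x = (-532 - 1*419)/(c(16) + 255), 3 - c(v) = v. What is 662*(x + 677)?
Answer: 53914273/121 ≈ 4.4557e+5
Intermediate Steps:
c(v) = 3 - v
x = -951/242 (x = (-532 - 1*419)/((3 - 1*16) + 255) = (-532 - 419)/((3 - 16) + 255) = -951/(-13 + 255) = -951/242 ≈ -3.9298)
662*(x + 677) = 662*(-951/242 + 677) = 662*(162883/242) = 53914273/121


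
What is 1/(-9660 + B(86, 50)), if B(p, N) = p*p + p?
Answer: -1/2178 ≈ -0.00045914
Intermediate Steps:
B(p, N) = p + p² (B(p, N) = p² + p = p + p²)
1/(-9660 + B(86, 50)) = 1/(-9660 + 86*(1 + 86)) = 1/(-9660 + 86*87) = 1/(-9660 + 7482) = 1/(-2178) = -1/2178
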